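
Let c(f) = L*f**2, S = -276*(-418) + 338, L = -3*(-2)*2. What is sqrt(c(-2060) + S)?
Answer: sqrt(51038906) ≈ 7144.1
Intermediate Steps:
L = 12 (L = 6*2 = 12)
S = 115706 (S = 115368 + 338 = 115706)
c(f) = 12*f**2
sqrt(c(-2060) + S) = sqrt(12*(-2060)**2 + 115706) = sqrt(12*4243600 + 115706) = sqrt(50923200 + 115706) = sqrt(51038906)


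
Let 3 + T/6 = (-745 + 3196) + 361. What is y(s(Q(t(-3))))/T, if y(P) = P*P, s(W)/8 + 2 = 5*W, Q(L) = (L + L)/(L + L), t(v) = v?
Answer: 96/2809 ≈ 0.034176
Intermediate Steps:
Q(L) = 1 (Q(L) = (2*L)/((2*L)) = (2*L)*(1/(2*L)) = 1)
s(W) = -16 + 40*W (s(W) = -16 + 8*(5*W) = -16 + 40*W)
y(P) = P²
T = 16854 (T = -18 + 6*((-745 + 3196) + 361) = -18 + 6*(2451 + 361) = -18 + 6*2812 = -18 + 16872 = 16854)
y(s(Q(t(-3))))/T = (-16 + 40*1)²/16854 = (-16 + 40)²*(1/16854) = 24²*(1/16854) = 576*(1/16854) = 96/2809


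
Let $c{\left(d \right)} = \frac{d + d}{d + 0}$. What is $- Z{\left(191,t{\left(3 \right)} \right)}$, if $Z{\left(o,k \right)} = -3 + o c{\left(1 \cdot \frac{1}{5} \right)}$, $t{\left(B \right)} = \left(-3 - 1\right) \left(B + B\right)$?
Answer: $-379$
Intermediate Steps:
$c{\left(d \right)} = 2$ ($c{\left(d \right)} = \frac{2 d}{d} = 2$)
$t{\left(B \right)} = - 8 B$ ($t{\left(B \right)} = - 4 \cdot 2 B = - 8 B$)
$Z{\left(o,k \right)} = -3 + 2 o$ ($Z{\left(o,k \right)} = -3 + o 2 = -3 + 2 o$)
$- Z{\left(191,t{\left(3 \right)} \right)} = - (-3 + 2 \cdot 191) = - (-3 + 382) = \left(-1\right) 379 = -379$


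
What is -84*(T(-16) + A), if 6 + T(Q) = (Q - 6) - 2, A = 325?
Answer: -24780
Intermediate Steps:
T(Q) = -14 + Q (T(Q) = -6 + ((Q - 6) - 2) = -6 + ((-6 + Q) - 2) = -6 + (-8 + Q) = -14 + Q)
-84*(T(-16) + A) = -84*((-14 - 16) + 325) = -84*(-30 + 325) = -84*295 = -24780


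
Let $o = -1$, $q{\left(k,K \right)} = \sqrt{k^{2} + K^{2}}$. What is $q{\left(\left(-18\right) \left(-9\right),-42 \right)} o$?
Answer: $- 6 \sqrt{778} \approx -167.36$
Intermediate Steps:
$q{\left(k,K \right)} = \sqrt{K^{2} + k^{2}}$
$q{\left(\left(-18\right) \left(-9\right),-42 \right)} o = \sqrt{\left(-42\right)^{2} + \left(\left(-18\right) \left(-9\right)\right)^{2}} \left(-1\right) = \sqrt{1764 + 162^{2}} \left(-1\right) = \sqrt{1764 + 26244} \left(-1\right) = \sqrt{28008} \left(-1\right) = 6 \sqrt{778} \left(-1\right) = - 6 \sqrt{778}$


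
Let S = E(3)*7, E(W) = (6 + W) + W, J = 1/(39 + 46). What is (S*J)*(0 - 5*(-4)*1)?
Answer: 336/17 ≈ 19.765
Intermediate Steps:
J = 1/85 ≈ 0.011765
E(W) = 6 + 2*W
S = 84 (S = (6 + 2*3)*7 = (6 + 6)*7 = 12*7 = 84)
(S*J)*(0 - 5*(-4)*1) = (84*(1/85))*(0 - 5*(-4)*1) = 84*(0 + 20*1)/85 = 84*(0 + 20)/85 = (84/85)*20 = 336/17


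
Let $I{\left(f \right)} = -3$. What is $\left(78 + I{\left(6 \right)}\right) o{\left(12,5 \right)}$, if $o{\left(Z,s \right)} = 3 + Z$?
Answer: $1125$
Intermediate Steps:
$\left(78 + I{\left(6 \right)}\right) o{\left(12,5 \right)} = \left(78 - 3\right) \left(3 + 12\right) = 75 \cdot 15 = 1125$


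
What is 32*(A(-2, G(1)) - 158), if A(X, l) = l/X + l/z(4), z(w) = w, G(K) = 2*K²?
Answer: -5072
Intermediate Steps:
A(X, l) = l/4 + l/X (A(X, l) = l/X + l/4 = l/4 + l/X)
32*(A(-2, G(1)) - 158) = 32*(((2*1²)/4 + (2*1²)/(-2)) - 158) = 32*(((2*1)/4 + (2*1)*(-½)) - 158) = 32*(((¼)*2 + 2*(-½)) - 158) = 32*((½ - 1) - 158) = 32*(-½ - 158) = 32*(-317/2) = -5072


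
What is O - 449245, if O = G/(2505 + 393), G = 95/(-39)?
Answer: -50774568485/113022 ≈ -4.4925e+5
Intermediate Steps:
G = -95/39 (G = 95*(-1/39) = -95/39 ≈ -2.4359)
O = -95/113022 (O = -95/39/(2505 + 393) = -95/39/2898 = (1/2898)*(-95/39) = -95/113022 ≈ -0.00084054)
O - 449245 = -95/113022 - 449245 = -50774568485/113022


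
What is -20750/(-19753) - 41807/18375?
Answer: -444532421/362961375 ≈ -1.2247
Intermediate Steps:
-20750/(-19753) - 41807/18375 = -20750*(-1/19753) - 41807*1/18375 = 20750/19753 - 41807/18375 = -444532421/362961375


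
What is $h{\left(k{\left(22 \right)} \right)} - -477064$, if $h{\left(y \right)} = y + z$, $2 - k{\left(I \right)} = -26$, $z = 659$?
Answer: $477751$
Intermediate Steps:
$k{\left(I \right)} = 28$ ($k{\left(I \right)} = 2 - -26 = 2 + 26 = 28$)
$h{\left(y \right)} = 659 + y$ ($h{\left(y \right)} = y + 659 = 659 + y$)
$h{\left(k{\left(22 \right)} \right)} - -477064 = \left(659 + 28\right) - -477064 = 687 + 477064 = 477751$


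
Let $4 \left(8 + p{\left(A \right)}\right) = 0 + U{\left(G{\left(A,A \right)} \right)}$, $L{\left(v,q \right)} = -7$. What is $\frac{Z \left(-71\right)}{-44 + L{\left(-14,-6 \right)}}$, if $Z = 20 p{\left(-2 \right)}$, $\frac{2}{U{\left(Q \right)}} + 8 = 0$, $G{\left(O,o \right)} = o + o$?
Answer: $- \frac{15265}{68} \approx -224.49$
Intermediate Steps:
$G{\left(O,o \right)} = 2 o$
$U{\left(Q \right)} = - \frac{1}{4}$ ($U{\left(Q \right)} = \frac{2}{-8 + 0} = \frac{2}{-8} = 2 \left(- \frac{1}{8}\right) = - \frac{1}{4}$)
$p{\left(A \right)} = - \frac{129}{16}$ ($p{\left(A \right)} = -8 + \frac{0 - \frac{1}{4}}{4} = -8 + \frac{1}{4} \left(- \frac{1}{4}\right) = -8 - \frac{1}{16} = - \frac{129}{16}$)
$Z = - \frac{645}{4}$ ($Z = 20 \left(- \frac{129}{16}\right) = - \frac{645}{4} \approx -161.25$)
$\frac{Z \left(-71\right)}{-44 + L{\left(-14,-6 \right)}} = \frac{\left(- \frac{645}{4}\right) \left(-71\right)}{-44 - 7} = \frac{45795}{4 \left(-51\right)} = \frac{45795}{4} \left(- \frac{1}{51}\right) = - \frac{15265}{68}$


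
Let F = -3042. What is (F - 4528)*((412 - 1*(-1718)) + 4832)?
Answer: -52702340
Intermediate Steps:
(F - 4528)*((412 - 1*(-1718)) + 4832) = (-3042 - 4528)*((412 - 1*(-1718)) + 4832) = -7570*((412 + 1718) + 4832) = -7570*(2130 + 4832) = -7570*6962 = -52702340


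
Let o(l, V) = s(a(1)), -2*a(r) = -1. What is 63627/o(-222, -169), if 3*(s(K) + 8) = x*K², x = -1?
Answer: -763524/97 ≈ -7871.4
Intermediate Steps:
a(r) = ½ (a(r) = -½*(-1) = ½)
s(K) = -8 - K²/3 (s(K) = -8 + (-K²)/3 = -8 - K²/3)
o(l, V) = -97/12 (o(l, V) = -8 - (½)²/3 = -8 - ⅓*¼ = -8 - 1/12 = -97/12)
63627/o(-222, -169) = 63627/(-97/12) = 63627*(-12/97) = -763524/97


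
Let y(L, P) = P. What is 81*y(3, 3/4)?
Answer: 243/4 ≈ 60.750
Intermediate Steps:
81*y(3, 3/4) = 81*(3/4) = 81*(3*(¼)) = 81*(¾) = 243/4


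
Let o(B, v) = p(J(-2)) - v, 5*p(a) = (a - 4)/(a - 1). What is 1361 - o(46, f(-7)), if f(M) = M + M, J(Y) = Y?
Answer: 6733/5 ≈ 1346.6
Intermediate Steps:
f(M) = 2*M
p(a) = (-4 + a)/(5*(-1 + a)) (p(a) = ((a - 4)/(a - 1))/5 = ((-4 + a)/(-1 + a))/5 = (-4 + a)/(5*(-1 + a)))
o(B, v) = 2/5 - v (o(B, v) = (-4 - 2)/(5*(-1 - 2)) - v = (1/5)*(-6)/(-3) - v = (1/5)*(-1/3)*(-6) - v = 2/5 - v)
1361 - o(46, f(-7)) = 1361 - (2/5 - 2*(-7)) = 1361 - (2/5 - 1*(-14)) = 1361 - (2/5 + 14) = 1361 - 1*72/5 = 1361 - 72/5 = 6733/5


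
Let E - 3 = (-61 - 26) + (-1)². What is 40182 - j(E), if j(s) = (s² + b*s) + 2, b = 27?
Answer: 35532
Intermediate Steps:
E = -83 (E = 3 + ((-61 - 26) + (-1)²) = 3 + (-87 + 1) = 3 - 86 = -83)
j(s) = 2 + s² + 27*s (j(s) = (s² + 27*s) + 2 = 2 + s² + 27*s)
40182 - j(E) = 40182 - (2 + (-83)² + 27*(-83)) = 40182 - (2 + 6889 - 2241) = 40182 - 1*4650 = 40182 - 4650 = 35532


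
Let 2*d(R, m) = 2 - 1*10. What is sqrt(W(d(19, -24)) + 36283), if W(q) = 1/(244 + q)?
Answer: sqrt(130618815)/60 ≈ 190.48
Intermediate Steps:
d(R, m) = -4 (d(R, m) = (2 - 1*10)/2 = (2 - 10)/2 = (1/2)*(-8) = -4)
sqrt(W(d(19, -24)) + 36283) = sqrt(1/(244 - 4) + 36283) = sqrt(1/240 + 36283) = sqrt(8707921/240) = sqrt(130618815)/60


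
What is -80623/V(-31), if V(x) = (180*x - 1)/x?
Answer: -2499313/5581 ≈ -447.83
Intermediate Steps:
V(x) = (-1 + 180*x)/x
-80623/V(-31) = -80623/(180 - 1/(-31)) = -80623/(180 - 1*(-1/31)) = -80623/(180 + 1/31) = -80623/5581/31 = -80623*31/5581 = -2499313/5581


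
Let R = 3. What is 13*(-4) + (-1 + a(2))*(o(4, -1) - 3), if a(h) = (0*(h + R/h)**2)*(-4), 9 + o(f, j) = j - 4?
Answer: -35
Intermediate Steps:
o(f, j) = -13 + j (o(f, j) = -9 + (j - 4) = -9 + (-4 + j) = -13 + j)
a(h) = 0 (a(h) = (0*(h + 3/h)**2)*(-4) = 0*(-4) = 0)
13*(-4) + (-1 + a(2))*(o(4, -1) - 3) = 13*(-4) + (-1 + 0)*((-13 - 1) - 3) = -52 - (-14 - 3) = -52 - 1*(-17) = -52 + 17 = -35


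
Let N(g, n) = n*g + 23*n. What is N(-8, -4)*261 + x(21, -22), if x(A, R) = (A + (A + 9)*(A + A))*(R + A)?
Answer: -16941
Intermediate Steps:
N(g, n) = 23*n + g*n (N(g, n) = g*n + 23*n = 23*n + g*n)
x(A, R) = (A + R)*(A + 2*A*(9 + A)) (x(A, R) = (A + (9 + A)*(2*A))*(A + R) = (A + 2*A*(9 + A))*(A + R) = (A + R)*(A + 2*A*(9 + A)))
N(-8, -4)*261 + x(21, -22) = -4*(23 - 8)*261 + 21*(2*21² + 19*21 + 19*(-22) + 2*21*(-22)) = -4*15*261 + 21*(2*441 + 399 - 418 - 924) = -60*261 + 21*(882 + 399 - 418 - 924) = -15660 + 21*(-61) = -15660 - 1281 = -16941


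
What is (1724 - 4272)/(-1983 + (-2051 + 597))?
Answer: 364/491 ≈ 0.74134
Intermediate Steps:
(1724 - 4272)/(-1983 + (-2051 + 597)) = -2548/(-1983 - 1454) = -2548/(-3437) = -2548*(-1/3437) = 364/491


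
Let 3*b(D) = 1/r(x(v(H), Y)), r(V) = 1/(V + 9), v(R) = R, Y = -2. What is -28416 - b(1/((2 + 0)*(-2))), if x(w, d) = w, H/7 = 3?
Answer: -28426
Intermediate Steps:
H = 21 (H = 7*3 = 21)
r(V) = 1/(9 + V)
b(D) = 10 (b(D) = 1/(3*(1/(9 + 21))) = 1/(3*(1/30)) = (⅓)*30 = 10)
-28416 - b(1/((2 + 0)*(-2))) = -28416 - 1*10 = -28416 - 10 = -28426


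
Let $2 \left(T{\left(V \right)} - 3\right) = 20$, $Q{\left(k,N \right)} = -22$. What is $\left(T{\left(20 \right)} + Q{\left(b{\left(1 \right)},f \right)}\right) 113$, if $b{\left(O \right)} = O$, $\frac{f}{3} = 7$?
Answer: $-1017$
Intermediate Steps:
$f = 21$ ($f = 3 \cdot 7 = 21$)
$T{\left(V \right)} = 13$ ($T{\left(V \right)} = 3 + \frac{1}{2} \cdot 20 = 3 + 10 = 13$)
$\left(T{\left(20 \right)} + Q{\left(b{\left(1 \right)},f \right)}\right) 113 = \left(13 - 22\right) 113 = \left(-9\right) 113 = -1017$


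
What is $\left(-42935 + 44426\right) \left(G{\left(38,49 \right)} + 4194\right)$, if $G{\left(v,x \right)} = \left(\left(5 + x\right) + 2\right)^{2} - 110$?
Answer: $10765020$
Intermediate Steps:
$G{\left(v,x \right)} = -110 + \left(7 + x\right)^{2}$ ($G{\left(v,x \right)} = \left(7 + x\right)^{2} - 110 = -110 + \left(7 + x\right)^{2}$)
$\left(-42935 + 44426\right) \left(G{\left(38,49 \right)} + 4194\right) = \left(-42935 + 44426\right) \left(\left(-110 + \left(7 + 49\right)^{2}\right) + 4194\right) = 1491 \left(\left(-110 + 56^{2}\right) + 4194\right) = 1491 \left(\left(-110 + 3136\right) + 4194\right) = 1491 \left(3026 + 4194\right) = 1491 \cdot 7220 = 10765020$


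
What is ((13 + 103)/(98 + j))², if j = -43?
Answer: 13456/3025 ≈ 4.4483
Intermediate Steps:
((13 + 103)/(98 + j))² = ((13 + 103)/(98 - 43))² = (116/55)² = 13456/3025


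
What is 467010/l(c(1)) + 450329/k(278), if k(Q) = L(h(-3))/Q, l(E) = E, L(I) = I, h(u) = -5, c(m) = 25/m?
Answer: -25019612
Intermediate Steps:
k(Q) = -5/Q
467010/l(c(1)) + 450329/k(278) = 467010/((25/1)) + 450329/((-5/278)) = 467010/((25*1)) + 450329/((-5*1/278)) = 467010/25 + 450329/(-5/278) = 467010*(1/25) + 450329*(-278/5) = 93402/5 - 125191462/5 = -25019612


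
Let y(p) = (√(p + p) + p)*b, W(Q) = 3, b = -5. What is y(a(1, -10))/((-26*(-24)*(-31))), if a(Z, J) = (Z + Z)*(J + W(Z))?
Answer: -35/9672 + 5*I*√7/9672 ≈ -0.0036187 + 0.0013677*I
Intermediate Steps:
a(Z, J) = 2*Z*(3 + J) (a(Z, J) = (Z + Z)*(J + 3) = (2*Z)*(3 + J) = 2*Z*(3 + J))
y(p) = -5*p - 5*√2*√p (y(p) = (√(p + p) + p)*(-5) = (√(2*p) + p)*(-5) = (√2*√p + p)*(-5) = (p + √2*√p)*(-5) = -5*p - 5*√2*√p)
y(a(1, -10))/((-26*(-24)*(-31))) = (-10*(3 - 10) - 5*√2*√(2*1*(3 - 10)))/((-26*(-24)*(-31))) = (-10*(-7) - 5*√2*√(2*1*(-7)))/((624*(-31))) = (-5*(-14) - 5*√2*√(-14))/(-19344) = (70 - 5*√2*I*√14)*(-1/19344) = (70 - 10*I*√7)*(-1/19344) = -35/9672 + 5*I*√7/9672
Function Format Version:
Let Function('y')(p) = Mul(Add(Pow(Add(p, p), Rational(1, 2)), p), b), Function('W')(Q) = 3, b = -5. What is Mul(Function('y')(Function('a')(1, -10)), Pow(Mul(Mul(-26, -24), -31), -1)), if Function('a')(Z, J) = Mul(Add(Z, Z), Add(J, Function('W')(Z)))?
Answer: Add(Rational(-35, 9672), Mul(Rational(5, 9672), I, Pow(7, Rational(1, 2)))) ≈ Add(-0.0036187, Mul(0.0013677, I))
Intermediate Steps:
Function('a')(Z, J) = Mul(2, Z, Add(3, J)) (Function('a')(Z, J) = Mul(Add(Z, Z), Add(J, 3)) = Mul(Mul(2, Z), Add(3, J)) = Mul(2, Z, Add(3, J)))
Function('y')(p) = Add(Mul(-5, p), Mul(-5, Pow(2, Rational(1, 2)), Pow(p, Rational(1, 2)))) (Function('y')(p) = Mul(Add(Pow(Add(p, p), Rational(1, 2)), p), -5) = Mul(Add(Pow(Mul(2, p), Rational(1, 2)), p), -5) = Mul(Add(Mul(Pow(2, Rational(1, 2)), Pow(p, Rational(1, 2))), p), -5) = Mul(Add(p, Mul(Pow(2, Rational(1, 2)), Pow(p, Rational(1, 2)))), -5) = Add(Mul(-5, p), Mul(-5, Pow(2, Rational(1, 2)), Pow(p, Rational(1, 2)))))
Mul(Function('y')(Function('a')(1, -10)), Pow(Mul(Mul(-26, -24), -31), -1)) = Mul(Add(Mul(-5, Mul(2, 1, Add(3, -10))), Mul(-5, Pow(2, Rational(1, 2)), Pow(Mul(2, 1, Add(3, -10)), Rational(1, 2)))), Pow(Mul(Mul(-26, -24), -31), -1)) = Mul(Add(Mul(-5, Mul(2, 1, -7)), Mul(-5, Pow(2, Rational(1, 2)), Pow(Mul(2, 1, -7), Rational(1, 2)))), Pow(Mul(624, -31), -1)) = Mul(Add(Mul(-5, -14), Mul(-5, Pow(2, Rational(1, 2)), Pow(-14, Rational(1, 2)))), Pow(-19344, -1)) = Mul(Add(70, Mul(-5, Pow(2, Rational(1, 2)), Mul(I, Pow(14, Rational(1, 2))))), Rational(-1, 19344)) = Mul(Add(70, Mul(-10, I, Pow(7, Rational(1, 2)))), Rational(-1, 19344)) = Add(Rational(-35, 9672), Mul(Rational(5, 9672), I, Pow(7, Rational(1, 2))))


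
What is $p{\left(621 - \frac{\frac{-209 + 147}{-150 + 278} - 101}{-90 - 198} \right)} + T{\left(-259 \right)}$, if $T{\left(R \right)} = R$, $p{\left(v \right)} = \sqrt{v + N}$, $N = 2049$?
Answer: $-259 + \frac{\sqrt{98413890}}{192} \approx -207.33$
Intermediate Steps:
$p{\left(v \right)} = \sqrt{2049 + v}$ ($p{\left(v \right)} = \sqrt{v + 2049} = \sqrt{2049 + v}$)
$p{\left(621 - \frac{\frac{-209 + 147}{-150 + 278} - 101}{-90 - 198} \right)} + T{\left(-259 \right)} = \sqrt{2049 + \left(621 - \frac{\frac{-209 + 147}{-150 + 278} - 101}{-90 - 198}\right)} - 259 = \sqrt{2049 + \left(621 - \frac{- \frac{62}{128} - 101}{-288}\right)} - 259 = \sqrt{2049 + \left(621 - \left(\left(-62\right) \frac{1}{128} - 101\right) \left(- \frac{1}{288}\right)\right)} - 259 = \sqrt{2049 + \left(621 - \left(- \frac{31}{64} - 101\right) \left(- \frac{1}{288}\right)\right)} - 259 = \sqrt{2049 + \left(621 - \left(- \frac{6495}{64}\right) \left(- \frac{1}{288}\right)\right)} - 259 = \sqrt{2049 + \left(621 - \frac{2165}{6144}\right)} - 259 = \sqrt{2049 + \frac{3813259}{6144}} - 259 = \sqrt{\frac{16402315}{6144}} - 259 = \frac{\sqrt{98413890}}{192} - 259 = -259 + \frac{\sqrt{98413890}}{192}$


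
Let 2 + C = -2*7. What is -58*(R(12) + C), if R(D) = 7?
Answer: 522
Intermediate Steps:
C = -16 (C = -2 - 2*7 = -2 - 1*14 = -2 - 14 = -16)
-58*(R(12) + C) = -58*(7 - 16) = -58*(-9) = 522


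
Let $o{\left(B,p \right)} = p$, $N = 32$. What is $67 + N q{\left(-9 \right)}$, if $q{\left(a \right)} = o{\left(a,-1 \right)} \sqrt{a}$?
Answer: $67 - 96 i \approx 67.0 - 96.0 i$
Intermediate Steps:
$q{\left(a \right)} = - \sqrt{a}$
$67 + N q{\left(-9 \right)} = 67 + 32 \left(- \sqrt{-9}\right) = 67 + 32 \left(- 3 i\right) = 67 - 96 i$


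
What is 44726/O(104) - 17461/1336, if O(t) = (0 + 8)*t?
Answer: 2826649/69472 ≈ 40.688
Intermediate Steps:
O(t) = 8*t
44726/O(104) - 17461/1336 = 44726/((8*104)) - 17461/1336 = 44726/832 - 17461*1/1336 = 44726*(1/832) - 17461/1336 = 22363/416 - 17461/1336 = 2826649/69472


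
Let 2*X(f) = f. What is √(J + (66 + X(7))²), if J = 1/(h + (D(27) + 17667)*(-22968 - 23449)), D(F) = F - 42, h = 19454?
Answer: 3*√360286882064082002755/819333430 ≈ 69.500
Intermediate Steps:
D(F) = -42 + F
X(f) = f/2
J = -1/819333430 (J = 1/(19454 + ((-42 + 27) + 17667)*(-22968 - 23449)) = 1/(19454 + (-15 + 17667)*(-46417)) = 1/(19454 + 17652*(-46417)) = 1/(19454 - 819352884) = 1/(-819333430) = -1/819333430 ≈ -1.2205e-9)
√(J + (66 + X(7))²) = √(-1/819333430 + (66 + (½)*7)²) = √(-1/819333430 + (66 + 7/2)²) = √(-1/819333430 + (139/2)²) = √(-1/819333430 + 19321/4) = √(7915170600513/1638666860) = 3*√360286882064082002755/819333430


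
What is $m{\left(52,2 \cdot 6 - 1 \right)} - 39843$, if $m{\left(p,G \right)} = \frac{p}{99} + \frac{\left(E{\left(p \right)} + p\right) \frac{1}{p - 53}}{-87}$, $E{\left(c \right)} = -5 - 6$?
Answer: $- \frac{114386392}{2871} \approx -39842.0$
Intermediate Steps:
$E{\left(c \right)} = -11$ ($E{\left(c \right)} = -5 - 6 = -11$)
$m{\left(p,G \right)} = \frac{p}{99} - \frac{-11 + p}{87 \left(-53 + p\right)}$ ($m{\left(p,G \right)} = \frac{p}{99} + \frac{\left(-11 + p\right) \frac{1}{p - 53}}{-87} = p \frac{1}{99} + \frac{-11 + p}{-53 + p} \left(- \frac{1}{87}\right) = \frac{p}{99} + \frac{-11 + p}{-53 + p} \left(- \frac{1}{87}\right) = \frac{p}{99} - \frac{-11 + p}{87 \left(-53 + p\right)}$)
$m{\left(52,2 \cdot 6 - 1 \right)} - 39843 = \frac{363 - 81640 + 29 \cdot 52^{2}}{2871 \left(-53 + 52\right)} - 39843 = \frac{363 - 81640 + 29 \cdot 2704}{2871 \left(-1\right)} - 39843 = \frac{1}{2871} \left(-1\right) \left(363 - 81640 + 78416\right) - 39843 = \frac{1}{2871} \left(-1\right) \left(-2861\right) - 39843 = \frac{2861}{2871} - 39843 = - \frac{114386392}{2871}$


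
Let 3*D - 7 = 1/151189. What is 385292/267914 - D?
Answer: -54392039786/60758474619 ≈ -0.89522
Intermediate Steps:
D = 1058324/453567 (D = 7/3 + (1/3)/151189 = 7/3 + (1/3)*(1/151189) = 7/3 + 1/453567 = 1058324/453567 ≈ 2.3333)
385292/267914 - D = 385292/267914 - 1*1058324/453567 = 385292*(1/267914) - 1058324/453567 = 192646/133957 - 1058324/453567 = -54392039786/60758474619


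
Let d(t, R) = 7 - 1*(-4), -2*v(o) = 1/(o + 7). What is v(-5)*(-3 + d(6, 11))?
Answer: -2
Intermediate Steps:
v(o) = -1/(2*(7 + o)) (v(o) = -1/(2*(o + 7)) = -1/(2*(7 + o)))
d(t, R) = 11 (d(t, R) = 7 + 4 = 11)
v(-5)*(-3 + d(6, 11)) = (-1/(14 + 2*(-5)))*(-3 + 11) = -1/(14 - 10)*8 = -1/4*8 = -2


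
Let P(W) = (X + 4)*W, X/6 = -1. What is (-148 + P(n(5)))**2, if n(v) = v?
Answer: 24964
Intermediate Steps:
X = -6 (X = 6*(-1) = -6)
P(W) = -2*W (P(W) = (-6 + 4)*W = -2*W)
(-148 + P(n(5)))**2 = (-148 - 2*5)**2 = (-148 - 10)**2 = (-158)**2 = 24964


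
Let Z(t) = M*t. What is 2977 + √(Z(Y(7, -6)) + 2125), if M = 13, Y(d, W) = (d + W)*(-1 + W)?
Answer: 2977 + 3*√226 ≈ 3022.1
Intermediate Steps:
Y(d, W) = (-1 + W)*(W + d) (Y(d, W) = (W + d)*(-1 + W) = (-1 + W)*(W + d))
Z(t) = 13*t
2977 + √(Z(Y(7, -6)) + 2125) = 2977 + √(13*((-6)² - 1*(-6) - 1*7 - 6*7) + 2125) = 2977 + √(13*(36 + 6 - 7 - 42) + 2125) = 2977 + √(13*(-7) + 2125) = 2977 + √(-91 + 2125) = 2977 + √2034 = 2977 + 3*√226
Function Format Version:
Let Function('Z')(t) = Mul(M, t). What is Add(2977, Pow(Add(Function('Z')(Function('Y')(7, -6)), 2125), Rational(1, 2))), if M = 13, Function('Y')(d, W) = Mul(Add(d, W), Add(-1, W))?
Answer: Add(2977, Mul(3, Pow(226, Rational(1, 2)))) ≈ 3022.1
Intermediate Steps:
Function('Y')(d, W) = Mul(Add(-1, W), Add(W, d)) (Function('Y')(d, W) = Mul(Add(W, d), Add(-1, W)) = Mul(Add(-1, W), Add(W, d)))
Function('Z')(t) = Mul(13, t)
Add(2977, Pow(Add(Function('Z')(Function('Y')(7, -6)), 2125), Rational(1, 2))) = Add(2977, Pow(Add(Mul(13, Add(Pow(-6, 2), Mul(-1, -6), Mul(-1, 7), Mul(-6, 7))), 2125), Rational(1, 2))) = Add(2977, Pow(Add(Mul(13, Add(36, 6, -7, -42)), 2125), Rational(1, 2))) = Add(2977, Pow(Add(Mul(13, -7), 2125), Rational(1, 2))) = Add(2977, Pow(Add(-91, 2125), Rational(1, 2))) = Add(2977, Pow(2034, Rational(1, 2))) = Add(2977, Mul(3, Pow(226, Rational(1, 2))))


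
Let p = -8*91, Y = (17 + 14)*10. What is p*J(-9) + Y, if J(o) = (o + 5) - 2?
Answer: 4678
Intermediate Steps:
Y = 310 (Y = 31*10 = 310)
p = -728
J(o) = 3 + o (J(o) = (5 + o) - 2 = 3 + o)
p*J(-9) + Y = -728*(3 - 9) + 310 = -728*(-6) + 310 = 4368 + 310 = 4678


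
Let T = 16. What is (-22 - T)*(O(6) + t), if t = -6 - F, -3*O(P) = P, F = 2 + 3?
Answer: 494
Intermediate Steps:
F = 5
O(P) = -P/3
t = -11 (t = -6 - 1*5 = -6 - 5 = -11)
(-22 - T)*(O(6) + t) = (-22 - 1*16)*(-⅓*6 - 11) = (-22 - 16)*(-2 - 11) = -38*(-13) = 494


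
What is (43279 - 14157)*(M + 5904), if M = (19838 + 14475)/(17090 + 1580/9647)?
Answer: 14178285545166311/82434405 ≈ 1.7199e+8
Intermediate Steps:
M = 331017511/164868810 (M = 34313/(17090 + 1580*(1/9647)) = 34313/(17090 + 1580/9647) = 34313/(164868810/9647) = 34313*(9647/164868810) = 331017511/164868810 ≈ 2.0078)
(43279 - 14157)*(M + 5904) = (43279 - 14157)*(331017511/164868810 + 5904) = 29122*(973716471751/164868810) = 14178285545166311/82434405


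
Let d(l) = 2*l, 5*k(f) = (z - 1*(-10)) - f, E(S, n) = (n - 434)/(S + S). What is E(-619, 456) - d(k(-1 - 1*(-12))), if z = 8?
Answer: -8721/3095 ≈ -2.8178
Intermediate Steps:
E(S, n) = (-434 + n)/(2*S) (E(S, n) = (-434 + n)/((2*S)) = (-434 + n)*(1/(2*S)) = (-434 + n)/(2*S))
k(f) = 18/5 - f/5 (k(f) = ((8 - 1*(-10)) - f)/5 = ((8 + 10) - f)/5 = (18 - f)/5 = 18/5 - f/5)
E(-619, 456) - d(k(-1 - 1*(-12))) = (½)*(-434 + 456)/(-619) - 2*(18/5 - (-1 - 1*(-12))/5) = (½)*(-1/619)*22 - 2*(18/5 - (-1 + 12)/5) = -11/619 - 2*(18/5 - ⅕*11) = -11/619 - 2*(18/5 - 11/5) = -11/619 - 2*7/5 = -11/619 - 1*14/5 = -11/619 - 14/5 = -8721/3095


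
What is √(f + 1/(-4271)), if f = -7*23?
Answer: 4*I*√183554767/4271 ≈ 12.689*I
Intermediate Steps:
f = -161
√(f + 1/(-4271)) = √(-161 + 1/(-4271)) = √(-161 - 1/4271) = √(-687632/4271) = 4*I*√183554767/4271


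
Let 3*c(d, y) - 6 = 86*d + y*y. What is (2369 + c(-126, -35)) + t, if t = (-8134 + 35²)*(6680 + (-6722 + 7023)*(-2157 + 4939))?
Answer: -17494875572/3 ≈ -5.8316e+9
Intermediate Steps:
c(d, y) = 2 + y²/3 + 86*d/3 (c(d, y) = 2 + (86*d + y*y)/3 = 2 + (86*d + y²)/3 = 2 + (y² + 86*d)/3 = 2 + (y²/3 + 86*d/3) = 2 + y²/3 + 86*d/3)
t = -5831624358 (t = (-8134 + 1225)*(6680 + 301*2782) = -6909*(6680 + 837382) = -6909*844062 = -5831624358)
(2369 + c(-126, -35)) + t = (2369 + (2 + (⅓)*(-35)² + (86/3)*(-126))) - 5831624358 = (2369 + (2 + (⅓)*1225 - 3612)) - 5831624358 = (2369 + (2 + 1225/3 - 3612)) - 5831624358 = (2369 - 9605/3) - 5831624358 = -2498/3 - 5831624358 = -17494875572/3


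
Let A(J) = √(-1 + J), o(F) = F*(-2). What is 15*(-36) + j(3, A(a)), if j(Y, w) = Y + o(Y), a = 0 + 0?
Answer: -543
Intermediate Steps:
a = 0
o(F) = -2*F
j(Y, w) = -Y (j(Y, w) = Y - 2*Y = -Y)
15*(-36) + j(3, A(a)) = 15*(-36) - 1*3 = -540 - 3 = -543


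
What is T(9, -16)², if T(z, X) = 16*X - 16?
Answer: 73984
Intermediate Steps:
T(z, X) = -16 + 16*X
T(9, -16)² = (-16 + 16*(-16))² = (-16 - 256)² = (-272)² = 73984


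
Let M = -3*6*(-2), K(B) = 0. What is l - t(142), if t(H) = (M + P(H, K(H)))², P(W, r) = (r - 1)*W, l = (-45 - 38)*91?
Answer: -18789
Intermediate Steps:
l = -7553 (l = -83*91 = -7553)
P(W, r) = W*(-1 + r) (P(W, r) = (-1 + r)*W = W*(-1 + r))
M = 36 (M = -18*(-2) = 36)
t(H) = (36 - H)² (t(H) = (36 + H*(-1 + 0))² = (36 + H*(-1))² = (36 - H)²)
l - t(142) = -7553 - (36 - 1*142)² = -7553 - (36 - 142)² = -7553 - 1*(-106)² = -7553 - 1*11236 = -7553 - 11236 = -18789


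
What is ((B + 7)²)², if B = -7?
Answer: 0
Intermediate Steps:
((B + 7)²)² = ((-7 + 7)²)² = (0²)² = 0² = 0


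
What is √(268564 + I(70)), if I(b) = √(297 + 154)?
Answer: √(268564 + √451) ≈ 518.25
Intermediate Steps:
I(b) = √451
√(268564 + I(70)) = √(268564 + √451)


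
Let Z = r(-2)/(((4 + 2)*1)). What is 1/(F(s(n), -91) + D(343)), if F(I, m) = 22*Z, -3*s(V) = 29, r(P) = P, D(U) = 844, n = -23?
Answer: 3/2510 ≈ 0.0011952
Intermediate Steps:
s(V) = -29/3 (s(V) = -1/3*29 = -29/3)
Z = -1/3 (Z = -2/(4 + 2) = -2/(6*1) = -2/6 = -2*1/6 = -1/3 ≈ -0.33333)
F(I, m) = -22/3 (F(I, m) = 22*(-1/3) = -22/3)
1/(F(s(n), -91) + D(343)) = 1/(-22/3 + 844) = 1/(2510/3) = 3/2510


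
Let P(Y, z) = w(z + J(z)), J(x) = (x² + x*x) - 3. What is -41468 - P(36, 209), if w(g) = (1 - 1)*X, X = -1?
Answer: -41468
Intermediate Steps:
J(x) = -3 + 2*x² (J(x) = (x² + x²) - 3 = 2*x² - 3 = -3 + 2*x²)
w(g) = 0 (w(g) = (1 - 1)*(-1) = 0*(-1) = 0)
P(Y, z) = 0
-41468 - P(36, 209) = -41468 - 1*0 = -41468 + 0 = -41468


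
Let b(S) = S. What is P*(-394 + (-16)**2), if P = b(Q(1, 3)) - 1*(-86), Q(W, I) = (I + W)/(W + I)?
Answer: -12006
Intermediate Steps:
Q(W, I) = 1 (Q(W, I) = (I + W)/(I + W) = 1)
P = 87 (P = 1 - 1*(-86) = 1 + 86 = 87)
P*(-394 + (-16)**2) = 87*(-394 + (-16)**2) = 87*(-394 + 256) = 87*(-138) = -12006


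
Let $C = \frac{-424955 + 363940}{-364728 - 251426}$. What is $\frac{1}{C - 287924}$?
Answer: $- \frac{616154}{177405463281} \approx -3.4731 \cdot 10^{-6}$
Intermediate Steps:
$C = \frac{61015}{616154}$ ($C = - \frac{61015}{-616154} = \left(-61015\right) \left(- \frac{1}{616154}\right) = \frac{61015}{616154} \approx 0.099026$)
$\frac{1}{C - 287924} = \frac{1}{\frac{61015}{616154} - 287924} = \frac{1}{- \frac{177405463281}{616154}} = - \frac{616154}{177405463281}$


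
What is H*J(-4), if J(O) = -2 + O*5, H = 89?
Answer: -1958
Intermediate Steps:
J(O) = -2 + 5*O
H*J(-4) = 89*(-2 + 5*(-4)) = 89*(-2 - 20) = 89*(-22) = -1958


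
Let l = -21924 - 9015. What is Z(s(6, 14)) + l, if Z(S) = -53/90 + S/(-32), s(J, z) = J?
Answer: -22276639/720 ≈ -30940.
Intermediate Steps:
Z(S) = -53/90 - S/32 (Z(S) = -53*1/90 + S*(-1/32) = -53/90 - S/32)
l = -30939
Z(s(6, 14)) + l = (-53/90 - 1/32*6) - 30939 = (-53/90 - 3/16) - 30939 = -559/720 - 30939 = -22276639/720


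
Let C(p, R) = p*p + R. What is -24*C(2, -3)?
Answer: -24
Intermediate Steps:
C(p, R) = R + p² (C(p, R) = p² + R = R + p²)
-24*C(2, -3) = -24*(-3 + 2²) = -24*(-3 + 4) = -24*1 = -24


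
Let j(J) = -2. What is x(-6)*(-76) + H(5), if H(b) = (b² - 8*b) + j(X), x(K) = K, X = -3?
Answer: 439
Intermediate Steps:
H(b) = -2 + b² - 8*b (H(b) = (b² - 8*b) - 2 = -2 + b² - 8*b)
x(-6)*(-76) + H(5) = -6*(-76) + (-2 + 5² - 8*5) = 456 + (-2 + 25 - 40) = 456 - 17 = 439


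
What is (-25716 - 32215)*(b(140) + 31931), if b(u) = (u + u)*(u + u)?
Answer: -6391585161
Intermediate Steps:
b(u) = 4*u**2 (b(u) = (2*u)*(2*u) = 4*u**2)
(-25716 - 32215)*(b(140) + 31931) = (-25716 - 32215)*(4*140**2 + 31931) = -57931*(4*19600 + 31931) = -57931*(78400 + 31931) = -57931*110331 = -6391585161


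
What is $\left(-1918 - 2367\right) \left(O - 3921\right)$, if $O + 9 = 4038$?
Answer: $-462780$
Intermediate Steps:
$O = 4029$ ($O = -9 + 4038 = 4029$)
$\left(-1918 - 2367\right) \left(O - 3921\right) = \left(-1918 - 2367\right) \left(4029 - 3921\right) = \left(-4285\right) 108 = -462780$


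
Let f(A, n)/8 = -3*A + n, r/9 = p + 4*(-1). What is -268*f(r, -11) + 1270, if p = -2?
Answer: -322474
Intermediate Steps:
r = -54 (r = 9*(-2 + 4*(-1)) = 9*(-2 - 4) = 9*(-6) = -54)
f(A, n) = -24*A + 8*n (f(A, n) = 8*(-3*A + n) = 8*(n - 3*A) = -24*A + 8*n)
-268*f(r, -11) + 1270 = -268*(-24*(-54) + 8*(-11)) + 1270 = -268*(1296 - 88) + 1270 = -268*1208 + 1270 = -323744 + 1270 = -322474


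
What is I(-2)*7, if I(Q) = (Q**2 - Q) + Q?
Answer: 28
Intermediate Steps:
I(Q) = Q**2
I(-2)*7 = (-2)**2*7 = 4*7 = 28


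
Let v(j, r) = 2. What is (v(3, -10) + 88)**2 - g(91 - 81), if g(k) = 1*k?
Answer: 8090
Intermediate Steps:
g(k) = k
(v(3, -10) + 88)**2 - g(91 - 81) = (2 + 88)**2 - (91 - 81) = 90**2 - 1*10 = 8100 - 10 = 8090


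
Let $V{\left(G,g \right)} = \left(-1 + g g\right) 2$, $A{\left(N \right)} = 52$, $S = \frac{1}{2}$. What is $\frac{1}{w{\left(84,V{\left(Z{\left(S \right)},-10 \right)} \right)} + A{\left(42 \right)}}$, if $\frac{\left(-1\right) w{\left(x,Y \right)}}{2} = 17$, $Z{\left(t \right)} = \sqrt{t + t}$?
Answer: $\frac{1}{18} \approx 0.055556$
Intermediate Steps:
$S = \frac{1}{2} \approx 0.5$
$Z{\left(t \right)} = \sqrt{2} \sqrt{t}$ ($Z{\left(t \right)} = \sqrt{2 t} = \sqrt{2} \sqrt{t}$)
$V{\left(G,g \right)} = -2 + 2 g^{2}$ ($V{\left(G,g \right)} = \left(-1 + g^{2}\right) 2 = -2 + 2 g^{2}$)
$w{\left(x,Y \right)} = -34$ ($w{\left(x,Y \right)} = \left(-2\right) 17 = -34$)
$\frac{1}{w{\left(84,V{\left(Z{\left(S \right)},-10 \right)} \right)} + A{\left(42 \right)}} = \frac{1}{-34 + 52} = \frac{1}{18}$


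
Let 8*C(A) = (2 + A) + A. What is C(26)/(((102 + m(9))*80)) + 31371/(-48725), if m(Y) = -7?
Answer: -38094513/59249600 ≈ -0.64295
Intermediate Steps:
C(A) = ¼ + A/4 (C(A) = ((2 + A) + A)/8 = (2 + 2*A)/8 = ¼ + A/4)
C(26)/(((102 + m(9))*80)) + 31371/(-48725) = (¼ + (¼)*26)/(((102 - 7)*80)) + 31371/(-48725) = (¼ + 13/2)/((95*80)) + 31371*(-1/48725) = (27/4)/7600 - 31371/48725 = (27/4)*(1/7600) - 31371/48725 = 27/30400 - 31371/48725 = -38094513/59249600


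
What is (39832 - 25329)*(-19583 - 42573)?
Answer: -901448468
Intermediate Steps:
(39832 - 25329)*(-19583 - 42573) = 14503*(-62156) = -901448468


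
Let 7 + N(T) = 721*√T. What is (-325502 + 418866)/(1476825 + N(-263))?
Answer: 19697376536/311589731901 - 9616492*I*√263/311589731901 ≈ 0.063216 - 0.00050051*I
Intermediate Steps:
N(T) = -7 + 721*√T
(-325502 + 418866)/(1476825 + N(-263)) = (-325502 + 418866)/(1476825 + (-7 + 721*√(-263))) = 93364/(1476825 + (-7 + 721*(I*√263))) = 93364/(1476825 + (-7 + 721*I*√263)) = 93364/(1476818 + 721*I*√263)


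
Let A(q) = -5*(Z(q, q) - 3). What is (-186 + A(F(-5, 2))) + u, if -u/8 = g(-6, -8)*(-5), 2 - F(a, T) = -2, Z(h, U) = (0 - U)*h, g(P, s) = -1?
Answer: -131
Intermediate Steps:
Z(h, U) = -U*h (Z(h, U) = (-U)*h = -U*h)
F(a, T) = 4 (F(a, T) = 2 - 1*(-2) = 2 + 2 = 4)
A(q) = 15 + 5*q² (A(q) = -5*(-q*q - 3) = -5*(-q² - 3) = -5*(-3 - q²) = 15 + 5*q²)
u = -40 (u = -(-8)*(-5) = -8*5 = -40)
(-186 + A(F(-5, 2))) + u = (-186 + (15 + 5*4²)) - 40 = (-186 + (15 + 5*16)) - 40 = (-186 + (15 + 80)) - 40 = (-186 + 95) - 40 = -91 - 40 = -131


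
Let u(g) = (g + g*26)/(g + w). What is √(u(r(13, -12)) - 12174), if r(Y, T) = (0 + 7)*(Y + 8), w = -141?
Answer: 5*I*√1842/2 ≈ 107.3*I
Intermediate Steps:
r(Y, T) = 56 + 7*Y (r(Y, T) = 7*(8 + Y) = 56 + 7*Y)
u(g) = 27*g/(-141 + g) (u(g) = (g + g*26)/(g - 141) = (g + 26*g)/(-141 + g) = (27*g)/(-141 + g) = 27*g/(-141 + g))
√(u(r(13, -12)) - 12174) = √(27*(56 + 7*13)/(-141 + (56 + 7*13)) - 12174) = √(27*(56 + 91)/(-141 + (56 + 91)) - 12174) = √(27*147/(-141 + 147) - 12174) = √(27*147/6 - 12174) = √(27*147*(⅙) - 12174) = √(1323/2 - 12174) = √(-23025/2) = 5*I*√1842/2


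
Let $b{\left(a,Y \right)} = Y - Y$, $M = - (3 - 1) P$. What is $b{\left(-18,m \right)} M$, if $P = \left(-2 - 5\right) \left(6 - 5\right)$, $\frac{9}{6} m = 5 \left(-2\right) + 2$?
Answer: $0$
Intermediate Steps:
$m = - \frac{16}{3}$ ($m = \frac{2 \left(5 \left(-2\right) + 2\right)}{3} = \frac{2 \left(-10 + 2\right)}{3} = \frac{2}{3} \left(-8\right) = - \frac{16}{3} \approx -5.3333$)
$P = -7$ ($P = \left(-7\right) 1 = -7$)
$M = 14$ ($M = - (3 - 1) \left(-7\right) = \left(-1\right) 2 \left(-7\right) = \left(-2\right) \left(-7\right) = 14$)
$b{\left(a,Y \right)} = 0$
$b{\left(-18,m \right)} M = 0 \cdot 14 = 0$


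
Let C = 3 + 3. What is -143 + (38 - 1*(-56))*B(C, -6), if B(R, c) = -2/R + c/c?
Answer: -241/3 ≈ -80.333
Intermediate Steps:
C = 6
B(R, c) = 1 - 2/R (B(R, c) = -2/R + 1 = 1 - 2/R)
-143 + (38 - 1*(-56))*B(C, -6) = -143 + (38 - 1*(-56))*((-2 + 6)/6) = -143 + (38 + 56)*((⅙)*4) = -143 + 94*(⅔) = -143 + 188/3 = -241/3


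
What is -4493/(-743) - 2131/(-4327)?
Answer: 21024544/3214961 ≈ 6.5396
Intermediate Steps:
-4493/(-743) - 2131/(-4327) = -4493*(-1/743) - 2131*(-1/4327) = 4493/743 + 2131/4327 = 21024544/3214961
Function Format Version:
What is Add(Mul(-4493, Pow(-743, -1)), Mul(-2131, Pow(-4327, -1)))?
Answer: Rational(21024544, 3214961) ≈ 6.5396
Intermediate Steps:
Add(Mul(-4493, Pow(-743, -1)), Mul(-2131, Pow(-4327, -1))) = Add(Mul(-4493, Rational(-1, 743)), Mul(-2131, Rational(-1, 4327))) = Add(Rational(4493, 743), Rational(2131, 4327)) = Rational(21024544, 3214961)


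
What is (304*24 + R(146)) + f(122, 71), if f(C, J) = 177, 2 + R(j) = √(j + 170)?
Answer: 7471 + 2*√79 ≈ 7488.8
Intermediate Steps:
R(j) = -2 + √(170 + j) (R(j) = -2 + √(j + 170) = -2 + √(170 + j))
(304*24 + R(146)) + f(122, 71) = (304*24 + (-2 + √(170 + 146))) + 177 = (7296 + (-2 + √316)) + 177 = (7296 + (-2 + 2*√79)) + 177 = (7294 + 2*√79) + 177 = 7471 + 2*√79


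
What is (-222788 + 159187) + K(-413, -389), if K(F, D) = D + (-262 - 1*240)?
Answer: -64492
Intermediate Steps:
K(F, D) = -502 + D (K(F, D) = D + (-262 - 240) = D - 502 = -502 + D)
(-222788 + 159187) + K(-413, -389) = (-222788 + 159187) + (-502 - 389) = -63601 - 891 = -64492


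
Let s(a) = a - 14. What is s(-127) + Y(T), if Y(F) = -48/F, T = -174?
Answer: -4081/29 ≈ -140.72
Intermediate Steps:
s(a) = -14 + a
s(-127) + Y(T) = (-14 - 127) - 48/(-174) = -141 - 48*(-1/174) = -141 + 8/29 = -4081/29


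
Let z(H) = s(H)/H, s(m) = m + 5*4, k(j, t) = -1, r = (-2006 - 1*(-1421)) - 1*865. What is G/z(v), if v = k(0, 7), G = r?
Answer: 1450/19 ≈ 76.316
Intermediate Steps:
r = -1450 (r = (-2006 + 1421) - 865 = -585 - 865 = -1450)
G = -1450
s(m) = 20 + m (s(m) = m + 20 = 20 + m)
v = -1
z(H) = (20 + H)/H
G/z(v) = -1450*(-1/(20 - 1)) = -1450/((-1*19)) = -1450/(-19) = -1450*(-1/19) = 1450/19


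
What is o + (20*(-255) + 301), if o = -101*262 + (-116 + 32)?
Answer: -31345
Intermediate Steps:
o = -26546 (o = -26462 - 84 = -26546)
o + (20*(-255) + 301) = -26546 + (20*(-255) + 301) = -26546 + (-5100 + 301) = -26546 - 4799 = -31345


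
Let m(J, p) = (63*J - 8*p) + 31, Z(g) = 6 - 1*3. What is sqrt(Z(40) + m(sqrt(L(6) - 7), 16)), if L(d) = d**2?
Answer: sqrt(-94 + 63*sqrt(29)) ≈ 15.661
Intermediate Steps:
Z(g) = 3 (Z(g) = 6 - 3 = 3)
m(J, p) = 31 - 8*p + 63*J (m(J, p) = (-8*p + 63*J) + 31 = 31 - 8*p + 63*J)
sqrt(Z(40) + m(sqrt(L(6) - 7), 16)) = sqrt(3 + (31 - 8*16 + 63*sqrt(6**2 - 7))) = sqrt(3 + (31 - 128 + 63*sqrt(36 - 7))) = sqrt(3 + (31 - 128 + 63*sqrt(29))) = sqrt(3 + (-97 + 63*sqrt(29))) = sqrt(-94 + 63*sqrt(29))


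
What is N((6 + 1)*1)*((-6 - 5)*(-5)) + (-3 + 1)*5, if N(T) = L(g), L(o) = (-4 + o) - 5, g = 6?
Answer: -175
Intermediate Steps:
L(o) = -9 + o
N(T) = -3 (N(T) = -9 + 6 = -3)
N((6 + 1)*1)*((-6 - 5)*(-5)) + (-3 + 1)*5 = -3*(-6 - 5)*(-5) + (-3 + 1)*5 = -(-33)*(-5) - 2*5 = -3*55 - 10 = -165 - 10 = -175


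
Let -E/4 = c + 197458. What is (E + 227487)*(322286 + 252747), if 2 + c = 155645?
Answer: -681366377261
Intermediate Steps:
c = 155643 (c = -2 + 155645 = 155643)
E = -1412404 (E = -4*(155643 + 197458) = -4*353101 = -1412404)
(E + 227487)*(322286 + 252747) = (-1412404 + 227487)*(322286 + 252747) = -1184917*575033 = -681366377261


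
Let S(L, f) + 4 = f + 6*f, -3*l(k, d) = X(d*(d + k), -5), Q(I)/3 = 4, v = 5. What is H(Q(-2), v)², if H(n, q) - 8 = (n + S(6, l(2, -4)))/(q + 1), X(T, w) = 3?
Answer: 2401/36 ≈ 66.694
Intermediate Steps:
Q(I) = 12 (Q(I) = 3*4 = 12)
l(k, d) = -1 (l(k, d) = -⅓*3 = -1)
S(L, f) = -4 + 7*f (S(L, f) = -4 + (f + 6*f) = -4 + 7*f)
H(n, q) = 8 + (-11 + n)/(1 + q) (H(n, q) = 8 + (n + (-4 + 7*(-1)))/(q + 1) = 8 + (n + (-4 - 7))/(1 + q) = 8 + (n - 11)/(1 + q) = 8 + (-11 + n)/(1 + q))
H(Q(-2), v)² = ((-3 + 12 + 8*5)/(1 + 5))² = ((-3 + 12 + 40)/6)² = ((⅙)*49)² = (49/6)² = 2401/36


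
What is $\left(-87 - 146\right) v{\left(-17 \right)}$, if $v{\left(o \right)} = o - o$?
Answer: $0$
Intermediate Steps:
$v{\left(o \right)} = 0$
$\left(-87 - 146\right) v{\left(-17 \right)} = \left(-87 - 146\right) 0 = \left(-233\right) 0 = 0$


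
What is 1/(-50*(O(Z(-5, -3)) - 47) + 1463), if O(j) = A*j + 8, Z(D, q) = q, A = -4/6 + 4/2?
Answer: 1/3613 ≈ 0.00027678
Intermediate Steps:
A = 4/3 (A = -4*⅙ + 4*(½) = -⅔ + 2 = 4/3 ≈ 1.3333)
O(j) = 8 + 4*j/3 (O(j) = 4*j/3 + 8 = 8 + 4*j/3)
1/(-50*(O(Z(-5, -3)) - 47) + 1463) = 1/(-50*((8 + (4/3)*(-3)) - 47) + 1463) = 1/(-50*((8 - 4) - 47) + 1463) = 1/(-50*(4 - 47) + 1463) = 1/(-50*(-43) + 1463) = 1/(2150 + 1463) = 1/3613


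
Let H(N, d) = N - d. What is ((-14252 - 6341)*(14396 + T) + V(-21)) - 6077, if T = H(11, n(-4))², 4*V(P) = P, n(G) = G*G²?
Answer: -1649194141/4 ≈ -4.1230e+8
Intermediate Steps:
n(G) = G³
V(P) = P/4
T = 5625 (T = (11 - 1*(-4)³)² = (11 - 1*(-64))² = (11 + 64)² = 75² = 5625)
((-14252 - 6341)*(14396 + T) + V(-21)) - 6077 = ((-14252 - 6341)*(14396 + 5625) + (¼)*(-21)) - 6077 = (-20593*20021 - 21/4) - 6077 = (-412292453 - 21/4) - 6077 = -1649169833/4 - 6077 = -1649194141/4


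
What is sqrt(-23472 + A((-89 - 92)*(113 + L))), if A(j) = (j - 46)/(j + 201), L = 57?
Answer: 12*I*sqrt(152311051277)/30569 ≈ 153.2*I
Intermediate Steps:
A(j) = (-46 + j)/(201 + j)
sqrt(-23472 + A((-89 - 92)*(113 + L))) = sqrt(-23472 + (-46 + (-89 - 92)*(113 + 57))/(201 + (-89 - 92)*(113 + 57))) = sqrt(-23472 + (-46 - 181*170)/(201 - 181*170)) = sqrt(-23472 + (-46 - 30770)/(201 - 30770)) = sqrt(-23472 - 30816/(-30569)) = sqrt(-23472 - 1/30569*(-30816)) = sqrt(-23472 + 30816/30569) = sqrt(-717484752/30569) = 12*I*sqrt(152311051277)/30569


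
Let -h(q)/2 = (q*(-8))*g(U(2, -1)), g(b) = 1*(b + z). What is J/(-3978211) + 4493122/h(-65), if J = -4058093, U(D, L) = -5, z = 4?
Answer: 8939403890731/2068669720 ≈ 4321.3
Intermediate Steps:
g(b) = 4 + b (g(b) = 1*(b + 4) = 1*(4 + b) = 4 + b)
h(q) = -16*q (h(q) = -2*q*(-8)*(4 - 5) = -2*(-8*q)*(-1) = -16*q)
J/(-3978211) + 4493122/h(-65) = -4058093/(-3978211) + 4493122/((-16*(-65))) = -4058093*(-1/3978211) + 4493122/1040 = 4058093/3978211 + 4493122*(1/1040) = 4058093/3978211 + 2246561/520 = 8939403890731/2068669720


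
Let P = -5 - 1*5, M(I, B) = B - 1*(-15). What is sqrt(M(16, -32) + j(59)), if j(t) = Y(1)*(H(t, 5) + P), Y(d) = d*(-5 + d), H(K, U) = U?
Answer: sqrt(3) ≈ 1.7320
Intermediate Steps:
M(I, B) = 15 + B (M(I, B) = B + 15 = 15 + B)
P = -10 (P = -5 - 5 = -10)
j(t) = 20 (j(t) = (1*(-5 + 1))*(5 - 10) = (1*(-4))*(-5) = -4*(-5) = 20)
sqrt(M(16, -32) + j(59)) = sqrt((15 - 32) + 20) = sqrt(-17 + 20) = sqrt(3)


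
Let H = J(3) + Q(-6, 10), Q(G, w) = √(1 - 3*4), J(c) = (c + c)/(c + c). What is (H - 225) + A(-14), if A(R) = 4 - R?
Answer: -206 + I*√11 ≈ -206.0 + 3.3166*I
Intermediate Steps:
J(c) = 1 (J(c) = (2*c)/((2*c)) = (2*c)*(1/(2*c)) = 1)
Q(G, w) = I*√11 (Q(G, w) = √(1 - 12) = √(-11) = I*√11)
H = 1 + I*√11 ≈ 1.0 + 3.3166*I
(H - 225) + A(-14) = ((1 + I*√11) - 225) + (4 - 1*(-14)) = (-224 + I*√11) + (4 + 14) = (-224 + I*√11) + 18 = -206 + I*√11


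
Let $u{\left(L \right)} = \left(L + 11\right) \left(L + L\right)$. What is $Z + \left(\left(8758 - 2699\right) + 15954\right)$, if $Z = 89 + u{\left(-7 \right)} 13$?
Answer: $21374$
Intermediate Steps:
$u{\left(L \right)} = 2 L \left(11 + L\right)$ ($u{\left(L \right)} = \left(11 + L\right) 2 L = 2 L \left(11 + L\right)$)
$Z = -639$ ($Z = 89 + 2 \left(-7\right) \left(11 - 7\right) 13 = 89 + 2 \left(-7\right) 4 \cdot 13 = 89 - 728 = -639$)
$Z + \left(\left(8758 - 2699\right) + 15954\right) = -639 + \left(\left(8758 - 2699\right) + 15954\right) = -639 + \left(6059 + 15954\right) = -639 + 22013 = 21374$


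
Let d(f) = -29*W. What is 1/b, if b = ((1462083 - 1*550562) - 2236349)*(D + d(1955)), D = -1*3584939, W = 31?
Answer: 1/4750618585864 ≈ 2.1050e-13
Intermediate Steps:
d(f) = -899 (d(f) = -29*31 = -899)
D = -3584939
b = 4750618585864 (b = ((1462083 - 1*550562) - 2236349)*(-3584939 - 899) = ((1462083 - 550562) - 2236349)*(-3585838) = (911521 - 2236349)*(-3585838) = -1324828*(-3585838) = 4750618585864)
1/b = 1/4750618585864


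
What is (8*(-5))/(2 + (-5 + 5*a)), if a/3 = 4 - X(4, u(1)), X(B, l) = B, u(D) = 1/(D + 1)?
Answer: 40/3 ≈ 13.333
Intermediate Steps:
u(D) = 1/(1 + D)
a = 0 (a = 3*(4 - 1*4) = 3*(4 - 4) = 3*0 = 0)
(8*(-5))/(2 + (-5 + 5*a)) = (8*(-5))/(2 + (-5 + 5*0)) = -40/(2 + (-5 + 0)) = -40/(2 - 5) = -40/(-3) = -40*(-1/3) = 40/3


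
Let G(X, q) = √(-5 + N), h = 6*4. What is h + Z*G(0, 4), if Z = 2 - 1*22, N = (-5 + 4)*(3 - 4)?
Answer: 24 - 40*I ≈ 24.0 - 40.0*I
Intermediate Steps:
N = 1 (N = -1*(-1) = 1)
Z = -20 (Z = 2 - 22 = -20)
h = 24
G(X, q) = 2*I (G(X, q) = √(-5 + 1) = √(-4) = 2*I)
h + Z*G(0, 4) = 24 - 40*I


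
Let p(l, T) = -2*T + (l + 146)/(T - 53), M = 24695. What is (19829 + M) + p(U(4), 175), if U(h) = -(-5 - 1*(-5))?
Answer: 2694687/61 ≈ 44175.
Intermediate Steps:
U(h) = 0 (U(h) = -(-5 + 5) = -1*0 = 0)
p(l, T) = -2*T + (146 + l)/(-53 + T)
(19829 + M) + p(U(4), 175) = (19829 + 24695) + (146 + 0 - 2*175² + 106*175)/(-53 + 175) = 44524 + (146 + 0 - 2*30625 + 18550)/122 = 44524 + (146 + 0 - 61250 + 18550)/122 = 44524 + (1/122)*(-42554) = 44524 - 21277/61 = 2694687/61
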